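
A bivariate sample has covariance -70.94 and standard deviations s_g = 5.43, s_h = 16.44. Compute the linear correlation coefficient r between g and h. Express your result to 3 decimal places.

-0.795

r = Cov(g,h) / (s_g · s_h) = -70.94 / (5.43 × 16.44)
  = -70.94 / 89.2692 ≈ -0.795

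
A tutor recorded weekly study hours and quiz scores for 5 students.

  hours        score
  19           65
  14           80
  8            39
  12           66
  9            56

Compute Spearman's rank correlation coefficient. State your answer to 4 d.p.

0.7000

Rank hours: 5, 4, 1, 3, 2
Rank score: 3, 5, 1, 4, 2
d = rank(hours) − rank(score): 2, -1, 0, -1, 0; Σd² = 6
ρ = 1 − 6Σd² / [n(n²−1)] = 1 − 6×6 / (5×24) = 1 − 36/120 ≈ 0.7000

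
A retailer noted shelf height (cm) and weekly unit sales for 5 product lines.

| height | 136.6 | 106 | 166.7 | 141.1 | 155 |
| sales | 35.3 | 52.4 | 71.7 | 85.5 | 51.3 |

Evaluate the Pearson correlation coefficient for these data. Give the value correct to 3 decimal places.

0.311

n = 5, Σx = 705.4, Σy = 296.2, Σx² = 101618.66, Σy² = 19074.68, Σxy = 42344.32
nΣxy − ΣxΣy = 211721.6 − 208939.48 = 2782.12
nΣx² − (Σx)² = 508093.3 − 497589.16 = 10504.14; nΣy² − (Σy)² = 95373.4 − 87734.44 = 7638.96
r = 2782.12 / √(10504.14 × 7638.96) = 2782.12 / 8957.7176 ≈ 0.311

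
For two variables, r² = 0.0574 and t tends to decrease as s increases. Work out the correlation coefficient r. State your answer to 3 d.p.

|r| = √0.0574 = 0.240
The association is negative, so r = −0.240.

-0.240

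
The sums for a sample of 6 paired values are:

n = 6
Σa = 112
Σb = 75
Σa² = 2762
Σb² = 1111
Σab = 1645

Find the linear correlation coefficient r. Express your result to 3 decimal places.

r = (nΣab − ΣaΣb) / √[(nΣa² − (Σa)²)(nΣb² − (Σb)²)]
Numerator: 6×1645 − 112×75 = 1470
Denominator: √[(16572 − 12544)(6666 − 5625)] = √[4028 × 1041] = 2047.7178
r = 1470 / 2047.7178 ≈ 0.718

0.718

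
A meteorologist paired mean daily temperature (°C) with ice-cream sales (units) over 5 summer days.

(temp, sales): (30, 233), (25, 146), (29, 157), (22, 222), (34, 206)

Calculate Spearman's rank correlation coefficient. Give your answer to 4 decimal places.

0.2000

Rank temp: 4, 2, 3, 1, 5
Rank sales: 5, 1, 2, 4, 3
d = rank(temp) − rank(sales): -1, 1, 1, -3, 2; Σd² = 16
ρ = 1 − 6Σd² / [n(n²−1)] = 1 − 6×16 / (5×24) = 1 − 96/120 ≈ 0.2000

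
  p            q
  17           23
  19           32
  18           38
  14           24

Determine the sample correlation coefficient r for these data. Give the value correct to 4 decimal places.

n = 4, Σp = 68, Σq = 117, Σp² = 1170, Σq² = 3573, Σpq = 2019
nΣpq − ΣpΣq = 8076 − 7956 = 120
nΣp² − (Σp)² = 4680 − 4624 = 56; nΣq² − (Σq)² = 14292 − 13689 = 603
r = 120 / √(56 × 603) = 120 / 183.7607 ≈ 0.6530

0.6530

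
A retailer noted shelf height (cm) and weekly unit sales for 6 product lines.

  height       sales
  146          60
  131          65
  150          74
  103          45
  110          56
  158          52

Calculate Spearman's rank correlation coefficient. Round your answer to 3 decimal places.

0.371

Rank height: 4, 3, 5, 1, 2, 6
Rank sales: 4, 5, 6, 1, 3, 2
d = rank(height) − rank(sales): 0, -2, -1, 0, -1, 4; Σd² = 22
ρ = 1 − 6Σd² / [n(n²−1)] = 1 − 6×22 / (6×35) = 1 − 132/210 ≈ 0.371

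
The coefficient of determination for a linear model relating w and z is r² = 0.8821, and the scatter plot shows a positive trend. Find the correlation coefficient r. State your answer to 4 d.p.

0.9392

|r| = √0.8821 = 0.9392
The association is positive, so r = 0.9392.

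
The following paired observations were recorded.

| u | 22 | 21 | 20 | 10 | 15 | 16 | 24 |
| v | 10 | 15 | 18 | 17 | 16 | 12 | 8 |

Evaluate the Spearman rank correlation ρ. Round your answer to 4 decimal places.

Rank u: 6, 5, 4, 1, 2, 3, 7
Rank v: 2, 4, 7, 6, 5, 3, 1
d = rank(u) − rank(v): 4, 1, -3, -5, -3, 0, 6; Σd² = 96
ρ = 1 − 6Σd² / [n(n²−1)] = 1 − 6×96 / (7×48) = 1 − 576/336 ≈ -0.7143

-0.7143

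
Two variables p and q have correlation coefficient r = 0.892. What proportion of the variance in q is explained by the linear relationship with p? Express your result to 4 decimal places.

0.7957

r² = (0.892)² = 0.7957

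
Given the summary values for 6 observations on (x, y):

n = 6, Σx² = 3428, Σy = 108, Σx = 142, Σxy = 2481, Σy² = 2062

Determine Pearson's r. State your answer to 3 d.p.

-0.841

r = (nΣxy − ΣxΣy) / √[(nΣx² − (Σx)²)(nΣy² − (Σy)²)]
Numerator: 6×2481 − 142×108 = -450
Denominator: √[(20568 − 20164)(12372 − 11664)] = √[404 × 708] = 534.8196
r = -450 / 534.8196 ≈ -0.841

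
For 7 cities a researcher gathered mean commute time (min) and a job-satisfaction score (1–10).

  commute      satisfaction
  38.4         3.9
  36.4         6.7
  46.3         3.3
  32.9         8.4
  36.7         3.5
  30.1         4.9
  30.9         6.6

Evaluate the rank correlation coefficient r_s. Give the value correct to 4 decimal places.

-0.6429

Rank commute: 6, 4, 7, 3, 5, 1, 2
Rank satisfaction: 3, 6, 1, 7, 2, 4, 5
d = rank(commute) − rank(satisfaction): 3, -2, 6, -4, 3, -3, -3; Σd² = 92
ρ = 1 − 6Σd² / [n(n²−1)] = 1 − 6×92 / (7×48) = 1 − 552/336 ≈ -0.6429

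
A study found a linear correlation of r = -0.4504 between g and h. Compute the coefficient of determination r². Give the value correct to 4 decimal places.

r² = (-0.4504)² = 0.2029

0.2029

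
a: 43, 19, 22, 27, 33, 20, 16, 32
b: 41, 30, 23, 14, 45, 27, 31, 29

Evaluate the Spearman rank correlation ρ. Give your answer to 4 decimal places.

0.2857

Rank a: 8, 2, 4, 5, 7, 3, 1, 6
Rank b: 7, 5, 2, 1, 8, 3, 6, 4
d = rank(a) − rank(b): 1, -3, 2, 4, -1, 0, -5, 2; Σd² = 60
ρ = 1 − 6Σd² / [n(n²−1)] = 1 − 6×60 / (8×63) = 1 − 360/504 ≈ 0.2857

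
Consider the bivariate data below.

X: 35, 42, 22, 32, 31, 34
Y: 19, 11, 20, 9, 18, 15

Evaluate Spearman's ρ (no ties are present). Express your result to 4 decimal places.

-0.4286

Rank X: 5, 6, 1, 3, 2, 4
Rank Y: 5, 2, 6, 1, 4, 3
d = rank(X) − rank(Y): 0, 4, -5, 2, -2, 1; Σd² = 50
ρ = 1 − 6Σd² / [n(n²−1)] = 1 − 6×50 / (6×35) = 1 − 300/210 ≈ -0.4286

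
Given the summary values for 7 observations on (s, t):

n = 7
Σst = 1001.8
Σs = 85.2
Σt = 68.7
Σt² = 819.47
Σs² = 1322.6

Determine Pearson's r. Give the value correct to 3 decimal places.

0.813

r = (nΣst − ΣsΣt) / √[(nΣs² − (Σs)²)(nΣt² − (Σt)²)]
Numerator: 7×1001.8 − 85.2×68.7 = 1159.36
Denominator: √[(9258.2 − 7259.04)(5736.29 − 4719.69)] = √[1999.16 × 1016.6] = 1425.6038
r = 1159.36 / 1425.6038 ≈ 0.813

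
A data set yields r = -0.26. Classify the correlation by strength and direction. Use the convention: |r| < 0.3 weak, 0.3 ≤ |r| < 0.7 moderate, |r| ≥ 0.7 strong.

r = -0.26 < 0 so the relationship is negative.
|r| = 0.26, which falls in the weak range.

weak negative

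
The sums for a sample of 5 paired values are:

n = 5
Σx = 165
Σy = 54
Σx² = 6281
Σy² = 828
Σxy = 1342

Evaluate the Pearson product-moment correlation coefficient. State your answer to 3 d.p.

r = (nΣxy − ΣxΣy) / √[(nΣx² − (Σx)²)(nΣy² − (Σy)²)]
Numerator: 5×1342 − 165×54 = -2200
Denominator: √[(31405 − 27225)(4140 − 2916)] = √[4180 × 1224] = 2261.9284
r = -2200 / 2261.9284 ≈ -0.973

-0.973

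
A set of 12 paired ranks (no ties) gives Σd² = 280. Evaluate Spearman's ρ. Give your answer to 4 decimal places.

0.0210

ρ = 1 − 6Σd² / [n(n²−1)] = 1 − 6×280 / (12×143)
  = 1 − 1680/1716 = 1 − 0.97902 ≈ 0.0210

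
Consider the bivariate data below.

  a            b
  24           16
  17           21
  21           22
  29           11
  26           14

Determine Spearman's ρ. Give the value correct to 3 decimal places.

-0.900

Rank a: 3, 1, 2, 5, 4
Rank b: 3, 4, 5, 1, 2
d = rank(a) − rank(b): 0, -3, -3, 4, 2; Σd² = 38
ρ = 1 − 6Σd² / [n(n²−1)] = 1 − 6×38 / (5×24) = 1 − 228/120 ≈ -0.900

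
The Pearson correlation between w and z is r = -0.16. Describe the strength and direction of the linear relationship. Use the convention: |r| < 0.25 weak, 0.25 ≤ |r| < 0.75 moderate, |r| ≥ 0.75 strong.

r = -0.16 < 0 so the relationship is negative.
|r| = 0.16, which falls in the weak range.

weak negative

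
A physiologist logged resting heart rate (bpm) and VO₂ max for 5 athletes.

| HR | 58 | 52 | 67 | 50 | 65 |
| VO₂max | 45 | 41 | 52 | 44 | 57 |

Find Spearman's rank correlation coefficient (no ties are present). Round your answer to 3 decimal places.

Rank HR: 3, 2, 5, 1, 4
Rank VO₂max: 3, 1, 4, 2, 5
d = rank(HR) − rank(VO₂max): 0, 1, 1, -1, -1; Σd² = 4
ρ = 1 − 6Σd² / [n(n²−1)] = 1 − 6×4 / (5×24) = 1 − 24/120 ≈ 0.800

0.800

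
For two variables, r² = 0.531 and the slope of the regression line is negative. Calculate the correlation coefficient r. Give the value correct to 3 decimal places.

|r| = √0.531 = 0.729
The association is negative, so r = −0.729.

-0.729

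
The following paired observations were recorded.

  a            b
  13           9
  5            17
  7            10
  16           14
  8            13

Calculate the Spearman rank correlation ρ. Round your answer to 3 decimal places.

Rank a: 4, 1, 2, 5, 3
Rank b: 1, 5, 2, 4, 3
d = rank(a) − rank(b): 3, -4, 0, 1, 0; Σd² = 26
ρ = 1 − 6Σd² / [n(n²−1)] = 1 − 6×26 / (5×24) = 1 − 156/120 ≈ -0.300

-0.300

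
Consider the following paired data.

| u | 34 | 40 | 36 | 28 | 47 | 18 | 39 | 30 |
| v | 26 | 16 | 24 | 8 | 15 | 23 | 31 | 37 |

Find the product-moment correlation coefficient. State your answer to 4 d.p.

-0.1221

n = 8, Σu = 272, Σv = 180, Σu² = 9790, Σv² = 4656, Σuv = 6050
nΣuv − ΣuΣv = 48400 − 48960 = -560
nΣu² − (Σu)² = 78320 − 73984 = 4336; nΣv² − (Σv)² = 37248 − 32400 = 4848
r = -560 / √(4336 × 4848) = -560 / 4584.8586 ≈ -0.1221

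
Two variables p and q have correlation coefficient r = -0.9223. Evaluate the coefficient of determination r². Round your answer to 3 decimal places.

r² = (-0.9223)² = 0.851

0.851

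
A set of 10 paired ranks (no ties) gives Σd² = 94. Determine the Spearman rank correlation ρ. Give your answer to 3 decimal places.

0.430

ρ = 1 − 6Σd² / [n(n²−1)] = 1 − 6×94 / (10×99)
  = 1 − 564/990 = 1 − 0.5697 ≈ 0.430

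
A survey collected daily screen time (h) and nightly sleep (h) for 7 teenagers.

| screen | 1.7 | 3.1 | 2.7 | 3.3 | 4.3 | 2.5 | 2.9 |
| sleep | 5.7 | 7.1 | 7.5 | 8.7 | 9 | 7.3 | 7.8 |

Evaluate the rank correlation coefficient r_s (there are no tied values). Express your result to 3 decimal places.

0.786

Rank screen: 1, 5, 3, 6, 7, 2, 4
Rank sleep: 1, 2, 4, 6, 7, 3, 5
d = rank(screen) − rank(sleep): 0, 3, -1, 0, 0, -1, -1; Σd² = 12
ρ = 1 − 6Σd² / [n(n²−1)] = 1 − 6×12 / (7×48) = 1 − 72/336 ≈ 0.786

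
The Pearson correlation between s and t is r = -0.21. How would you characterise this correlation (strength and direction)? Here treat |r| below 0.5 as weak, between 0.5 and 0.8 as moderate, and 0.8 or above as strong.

weak negative

r = -0.21 < 0 so the relationship is negative.
|r| = 0.21, which falls in the weak range.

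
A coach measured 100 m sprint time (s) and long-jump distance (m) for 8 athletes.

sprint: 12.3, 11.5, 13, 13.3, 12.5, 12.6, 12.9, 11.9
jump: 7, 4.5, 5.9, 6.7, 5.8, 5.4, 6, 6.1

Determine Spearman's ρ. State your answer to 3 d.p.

0.262

Rank sprint: 3, 1, 7, 8, 4, 5, 6, 2
Rank jump: 8, 1, 4, 7, 3, 2, 5, 6
d = rank(sprint) − rank(jump): -5, 0, 3, 1, 1, 3, 1, -4; Σd² = 62
ρ = 1 − 6Σd² / [n(n²−1)] = 1 − 6×62 / (8×63) = 1 − 372/504 ≈ 0.262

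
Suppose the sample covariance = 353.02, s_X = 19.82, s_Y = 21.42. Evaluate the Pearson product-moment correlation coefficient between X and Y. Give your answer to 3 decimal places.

r = Cov(X,Y) / (s_X · s_Y) = 353.02 / (19.82 × 21.42)
  = 353.02 / 424.5444 ≈ 0.832

0.832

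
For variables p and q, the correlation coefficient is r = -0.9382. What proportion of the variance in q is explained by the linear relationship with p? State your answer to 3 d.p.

r² = (-0.9382)² = 0.880

0.880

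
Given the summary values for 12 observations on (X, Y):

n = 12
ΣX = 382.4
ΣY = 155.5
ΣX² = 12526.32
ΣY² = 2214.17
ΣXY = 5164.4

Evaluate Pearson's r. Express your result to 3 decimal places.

0.803

r = (nΣXY − ΣXΣY) / √[(nΣX² − (ΣX)²)(nΣY² − (ΣY)²)]
Numerator: 12×5164.4 − 382.4×155.5 = 2509.6
Denominator: √[(150315.84 − 146229.76)(26570.04 − 24180.25)] = √[4086.08 × 2389.79] = 3124.8797
r = 2509.6 / 3124.8797 ≈ 0.803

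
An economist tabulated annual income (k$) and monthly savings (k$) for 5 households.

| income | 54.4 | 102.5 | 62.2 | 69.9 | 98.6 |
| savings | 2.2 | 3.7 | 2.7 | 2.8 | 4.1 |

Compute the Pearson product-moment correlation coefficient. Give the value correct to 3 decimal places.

n = 5, Σx = 387.6, Σy = 15.5, Σx² = 31942.42, Σy² = 50.47, Σxy = 1266.85
nΣxy − ΣxΣy = 6334.25 − 6007.8 = 326.45
nΣx² − (Σx)² = 159712.1 − 150233.76 = 9478.34; nΣy² − (Σy)² = 252.35 − 240.25 = 12.1
r = 326.45 / √(9478.34 × 12.1) = 326.45 / 338.6560 ≈ 0.964

0.964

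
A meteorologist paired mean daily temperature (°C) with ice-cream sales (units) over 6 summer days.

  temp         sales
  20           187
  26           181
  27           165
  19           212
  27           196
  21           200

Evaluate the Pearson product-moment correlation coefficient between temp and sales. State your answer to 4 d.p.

n = 6, Σx = 140, Σy = 1141, Σx² = 3336, Σy² = 218315, Σxy = 26421
nΣxy − ΣxΣy = 158526 − 159740 = -1214
nΣx² − (Σx)² = 20016 − 19600 = 416; nΣy² − (Σy)² = 1309890 − 1301881 = 8009
r = -1214 / √(416 × 8009) = -1214 / 1825.3065 ≈ -0.6651

-0.6651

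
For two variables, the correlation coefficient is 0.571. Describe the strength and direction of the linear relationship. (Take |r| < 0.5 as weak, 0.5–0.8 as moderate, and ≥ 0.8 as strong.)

moderate positive

r = 0.571 > 0 so the relationship is positive.
|r| = 0.571, which falls in the moderate range.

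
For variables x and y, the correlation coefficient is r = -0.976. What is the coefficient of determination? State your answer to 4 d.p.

0.9526

r² = (-0.976)² = 0.9526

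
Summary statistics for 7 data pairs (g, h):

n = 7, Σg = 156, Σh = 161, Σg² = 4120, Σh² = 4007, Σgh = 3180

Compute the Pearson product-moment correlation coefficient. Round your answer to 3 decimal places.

-0.923

r = (nΣgh − ΣgΣh) / √[(nΣg² − (Σg)²)(nΣh² − (Σh)²)]
Numerator: 7×3180 − 156×161 = -2856
Denominator: √[(28840 − 24336)(28049 − 25921)] = √[4504 × 2128] = 3095.8863
r = -2856 / 3095.8863 ≈ -0.923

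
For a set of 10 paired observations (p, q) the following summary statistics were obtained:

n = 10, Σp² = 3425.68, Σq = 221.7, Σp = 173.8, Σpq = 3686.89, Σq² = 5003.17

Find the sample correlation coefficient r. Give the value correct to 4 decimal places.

-0.8802

r = (nΣpq − ΣpΣq) / √[(nΣp² − (Σp)²)(nΣq² − (Σq)²)]
Numerator: 10×3686.89 − 173.8×221.7 = -1662.56
Denominator: √[(34256.8 − 30206.44)(50031.7 − 49150.89)] = √[4050.36 × 880.81] = 1888.8085
r = -1662.56 / 1888.8085 ≈ -0.8802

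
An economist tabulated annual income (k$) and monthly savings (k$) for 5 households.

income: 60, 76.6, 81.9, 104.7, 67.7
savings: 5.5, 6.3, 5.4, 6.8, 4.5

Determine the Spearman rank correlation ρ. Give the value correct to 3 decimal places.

Rank income: 1, 3, 4, 5, 2
Rank savings: 3, 4, 2, 5, 1
d = rank(income) − rank(savings): -2, -1, 2, 0, 1; Σd² = 10
ρ = 1 − 6Σd² / [n(n²−1)] = 1 − 6×10 / (5×24) = 1 − 60/120 ≈ 0.500

0.500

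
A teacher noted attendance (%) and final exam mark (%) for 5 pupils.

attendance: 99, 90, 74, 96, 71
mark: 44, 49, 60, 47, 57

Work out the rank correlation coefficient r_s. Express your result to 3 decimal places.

Rank attendance: 5, 3, 2, 4, 1
Rank mark: 1, 3, 5, 2, 4
d = rank(attendance) − rank(mark): 4, 0, -3, 2, -3; Σd² = 38
ρ = 1 − 6Σd² / [n(n²−1)] = 1 − 6×38 / (5×24) = 1 − 228/120 ≈ -0.900

-0.900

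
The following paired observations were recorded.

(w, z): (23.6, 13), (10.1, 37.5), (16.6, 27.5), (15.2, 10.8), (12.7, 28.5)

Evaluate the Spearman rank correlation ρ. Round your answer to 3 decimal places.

-0.700

Rank w: 5, 1, 4, 3, 2
Rank z: 2, 5, 3, 1, 4
d = rank(w) − rank(z): 3, -4, 1, 2, -2; Σd² = 34
ρ = 1 − 6Σd² / [n(n²−1)] = 1 − 6×34 / (5×24) = 1 − 204/120 ≈ -0.700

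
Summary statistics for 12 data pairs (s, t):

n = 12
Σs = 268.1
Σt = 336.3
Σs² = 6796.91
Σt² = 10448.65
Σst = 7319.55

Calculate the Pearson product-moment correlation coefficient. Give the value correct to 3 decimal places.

r = (nΣst − ΣsΣt) / √[(nΣs² − (Σs)²)(nΣt² − (Σt)²)]
Numerator: 12×7319.55 − 268.1×336.3 = -2327.43
Denominator: √[(81562.92 − 71877.61)(125383.8 − 113097.69)] = √[9685.31 × 12286.11] = 10908.4730
r = -2327.43 / 10908.4730 ≈ -0.213

-0.213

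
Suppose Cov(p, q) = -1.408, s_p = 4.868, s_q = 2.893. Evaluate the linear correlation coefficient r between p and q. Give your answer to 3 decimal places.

-0.100

r = Cov(p,q) / (s_p · s_q) = -1.408 / (4.868 × 2.893)
  = -1.408 / 14.0831 ≈ -0.100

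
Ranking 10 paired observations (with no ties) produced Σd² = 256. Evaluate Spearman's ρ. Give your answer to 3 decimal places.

ρ = 1 − 6Σd² / [n(n²−1)] = 1 − 6×256 / (10×99)
  = 1 − 1536/990 = 1 − 1.5515 ≈ -0.552

-0.552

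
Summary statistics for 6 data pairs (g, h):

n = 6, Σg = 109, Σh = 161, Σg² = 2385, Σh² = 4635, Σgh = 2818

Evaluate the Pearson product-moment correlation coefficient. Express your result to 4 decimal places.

-0.2992

r = (nΣgh − ΣgΣh) / √[(nΣg² − (Σg)²)(nΣh² − (Σh)²)]
Numerator: 6×2818 − 109×161 = -641
Denominator: √[(14310 − 11881)(27810 − 25921)] = √[2429 × 1889] = 2142.0507
r = -641 / 2142.0507 ≈ -0.2992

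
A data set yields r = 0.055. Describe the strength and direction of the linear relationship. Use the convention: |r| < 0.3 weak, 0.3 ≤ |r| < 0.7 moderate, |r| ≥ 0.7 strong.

weak positive

r = 0.055 > 0 so the relationship is positive.
|r| = 0.055, which falls in the weak range.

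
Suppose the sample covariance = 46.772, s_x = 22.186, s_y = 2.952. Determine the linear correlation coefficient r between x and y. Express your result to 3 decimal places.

0.714

r = Cov(x,y) / (s_x · s_y) = 46.772 / (22.186 × 2.952)
  = 46.772 / 65.4931 ≈ 0.714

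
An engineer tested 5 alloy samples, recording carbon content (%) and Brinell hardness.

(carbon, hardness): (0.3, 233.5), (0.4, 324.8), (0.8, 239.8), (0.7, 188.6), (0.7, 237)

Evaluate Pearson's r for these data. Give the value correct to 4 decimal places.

-0.4670

n = 5, Σx = 2.9, Σy = 1223.7, Σx² = 1.87, Σy² = 309260.29, Σxy = 689.73
nΣxy − ΣxΣy = 3448.65 − 3548.73 = -100.08
nΣx² − (Σx)² = 9.35 − 8.41 = 0.94; nΣy² − (Σy)² = 1546301.45 − 1497441.69 = 48859.76
r = -100.08 / √(0.94 × 48859.76) = -100.08 / 214.3086 ≈ -0.4670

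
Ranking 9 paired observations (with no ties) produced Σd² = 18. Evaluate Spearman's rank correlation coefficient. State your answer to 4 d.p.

0.8500

ρ = 1 − 6Σd² / [n(n²−1)] = 1 − 6×18 / (9×80)
  = 1 − 108/720 = 1 − 0.15000 ≈ 0.8500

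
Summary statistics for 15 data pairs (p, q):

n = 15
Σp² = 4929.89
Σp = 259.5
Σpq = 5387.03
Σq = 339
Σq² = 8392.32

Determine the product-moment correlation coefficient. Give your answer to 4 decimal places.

-0.8418

r = (nΣpq − ΣpΣq) / √[(nΣp² − (Σp)²)(nΣq² − (Σq)²)]
Numerator: 15×5387.03 − 259.5×339 = -7165.05
Denominator: √[(73948.35 − 67340.25)(125884.8 − 114921)] = √[6608.1 × 10963.8] = 8511.7499
r = -7165.05 / 8511.7499 ≈ -0.8418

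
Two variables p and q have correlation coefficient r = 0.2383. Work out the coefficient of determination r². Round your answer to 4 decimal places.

0.0568

r² = (0.2383)² = 0.0568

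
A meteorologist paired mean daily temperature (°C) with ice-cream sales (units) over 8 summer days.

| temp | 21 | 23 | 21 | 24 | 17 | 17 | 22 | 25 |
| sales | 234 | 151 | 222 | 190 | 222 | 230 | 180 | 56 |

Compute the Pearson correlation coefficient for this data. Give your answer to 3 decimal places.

n = 8, Σx = 170, Σy = 1485, Σx² = 3674, Σy² = 300661, Σxy = 30653
nΣxy − ΣxΣy = 245224 − 252450 = -7226
nΣx² − (Σx)² = 29392 − 28900 = 492; nΣy² − (Σy)² = 2405288 − 2205225 = 200063
r = -7226 / √(492 × 200063) = -7226 / 9921.2396 ≈ -0.728

-0.728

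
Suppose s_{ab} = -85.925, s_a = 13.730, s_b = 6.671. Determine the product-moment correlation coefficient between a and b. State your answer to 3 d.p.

r = Cov(a,b) / (s_a · s_b) = -85.925 / (13.730 × 6.671)
  = -85.925 / 91.5928 ≈ -0.938

-0.938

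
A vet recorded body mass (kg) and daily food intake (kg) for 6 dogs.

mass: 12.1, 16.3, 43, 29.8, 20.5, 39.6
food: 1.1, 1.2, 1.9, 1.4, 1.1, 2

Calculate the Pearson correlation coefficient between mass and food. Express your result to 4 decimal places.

n = 6, Σx = 161.3, Σy = 8.7, Σx² = 5137.55, Σy² = 13.43, Σxy = 258.04
nΣxy − ΣxΣy = 1548.24 − 1403.31 = 144.93
nΣx² − (Σx)² = 30825.3 − 26017.69 = 4807.61; nΣy² − (Σy)² = 80.58 − 75.69 = 4.89
r = 144.93 / √(4807.61 × 4.89) = 144.93 / 153.3271 ≈ 0.9452

0.9452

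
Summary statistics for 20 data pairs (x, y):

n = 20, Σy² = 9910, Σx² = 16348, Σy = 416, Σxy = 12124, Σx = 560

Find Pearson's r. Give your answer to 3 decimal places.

0.519

r = (nΣxy − ΣxΣy) / √[(nΣx² − (Σx)²)(nΣy² − (Σy)²)]
Numerator: 20×12124 − 560×416 = 9520
Denominator: √[(326960 − 313600)(198200 − 173056)] = √[13360 × 25144] = 18328.2252
r = 9520 / 18328.2252 ≈ 0.519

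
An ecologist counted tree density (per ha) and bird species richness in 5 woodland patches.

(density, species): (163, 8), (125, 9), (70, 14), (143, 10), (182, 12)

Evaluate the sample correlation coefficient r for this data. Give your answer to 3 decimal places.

-0.524

n = 5, Σx = 683, Σy = 53, Σx² = 100667, Σy² = 585, Σxy = 7023
nΣxy − ΣxΣy = 35115 − 36199 = -1084
nΣx² − (Σx)² = 503335 − 466489 = 36846; nΣy² − (Σy)² = 2925 − 2809 = 116
r = -1084 / √(36846 × 116) = -1084 / 2067.3984 ≈ -0.524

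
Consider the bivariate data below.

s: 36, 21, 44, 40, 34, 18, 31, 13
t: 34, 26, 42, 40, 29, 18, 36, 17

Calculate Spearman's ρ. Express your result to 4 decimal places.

Rank s: 6, 3, 8, 7, 5, 2, 4, 1
Rank t: 5, 3, 8, 7, 4, 2, 6, 1
d = rank(s) − rank(t): 1, 0, 0, 0, 1, 0, -2, 0; Σd² = 6
ρ = 1 − 6Σd² / [n(n²−1)] = 1 − 6×6 / (8×63) = 1 − 36/504 ≈ 0.9286

0.9286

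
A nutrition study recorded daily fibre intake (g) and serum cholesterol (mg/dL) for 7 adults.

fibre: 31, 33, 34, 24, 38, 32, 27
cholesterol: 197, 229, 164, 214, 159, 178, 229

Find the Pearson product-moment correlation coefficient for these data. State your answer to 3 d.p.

-0.692

n = 7, Σx = 219, Σy = 1370, Σx² = 6979, Σy² = 273348, Σxy = 42297
nΣxy − ΣxΣy = 296079 − 300030 = -3951
nΣx² − (Σx)² = 48853 − 47961 = 892; nΣy² − (Σy)² = 1913436 − 1876900 = 36536
r = -3951 / √(892 × 36536) = -3951 / 5708.7750 ≈ -0.692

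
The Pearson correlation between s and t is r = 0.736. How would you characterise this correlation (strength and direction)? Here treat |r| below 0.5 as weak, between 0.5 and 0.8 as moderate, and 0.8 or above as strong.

moderate positive

r = 0.736 > 0 so the relationship is positive.
|r| = 0.736, which falls in the moderate range.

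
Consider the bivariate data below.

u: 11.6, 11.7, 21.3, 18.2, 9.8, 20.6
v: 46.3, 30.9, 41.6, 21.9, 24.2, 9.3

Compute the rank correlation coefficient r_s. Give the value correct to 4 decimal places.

-0.2000

Rank u: 2, 3, 6, 4, 1, 5
Rank v: 6, 4, 5, 2, 3, 1
d = rank(u) − rank(v): -4, -1, 1, 2, -2, 4; Σd² = 42
ρ = 1 − 6Σd² / [n(n²−1)] = 1 − 6×42 / (6×35) = 1 − 252/210 ≈ -0.2000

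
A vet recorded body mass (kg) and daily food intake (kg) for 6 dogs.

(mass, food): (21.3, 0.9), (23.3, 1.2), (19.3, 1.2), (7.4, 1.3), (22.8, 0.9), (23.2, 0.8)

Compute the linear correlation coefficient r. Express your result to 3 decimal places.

n = 6, Σx = 117.3, Σy = 6.3, Σx² = 2481.91, Σy² = 6.83, Σxy = 118.99
nΣxy − ΣxΣy = 713.94 − 738.99 = -25.05
nΣx² − (Σx)² = 14891.46 − 13759.29 = 1132.17; nΣy² − (Σy)² = 40.98 − 39.69 = 1.29
r = -25.05 / √(1132.17 × 1.29) = -25.05 / 38.2165 ≈ -0.655

-0.655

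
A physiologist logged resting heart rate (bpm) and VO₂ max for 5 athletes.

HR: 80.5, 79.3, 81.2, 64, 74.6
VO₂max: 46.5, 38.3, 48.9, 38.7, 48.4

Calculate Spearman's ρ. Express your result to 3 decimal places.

0.500

Rank HR: 4, 3, 5, 1, 2
Rank VO₂max: 3, 1, 5, 2, 4
d = rank(HR) − rank(VO₂max): 1, 2, 0, -1, -2; Σd² = 10
ρ = 1 − 6Σd² / [n(n²−1)] = 1 − 6×10 / (5×24) = 1 − 60/120 ≈ 0.500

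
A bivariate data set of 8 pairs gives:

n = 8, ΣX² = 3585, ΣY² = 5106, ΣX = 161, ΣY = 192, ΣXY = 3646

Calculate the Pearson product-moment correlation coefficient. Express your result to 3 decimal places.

-0.526

r = (nΣXY − ΣXΣY) / √[(nΣX² − (ΣX)²)(nΣY² − (ΣY)²)]
Numerator: 8×3646 − 161×192 = -1744
Denominator: √[(28680 − 25921)(40848 − 36864)] = √[2759 × 3984] = 3315.3968
r = -1744 / 3315.3968 ≈ -0.526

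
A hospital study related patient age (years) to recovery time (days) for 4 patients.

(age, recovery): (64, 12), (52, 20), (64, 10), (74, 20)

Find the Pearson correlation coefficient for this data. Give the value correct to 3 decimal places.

-0.063

n = 4, Σx = 254, Σy = 62, Σx² = 16372, Σy² = 1044, Σxy = 3928
nΣxy − ΣxΣy = 15712 − 15748 = -36
nΣx² − (Σx)² = 65488 − 64516 = 972; nΣy² − (Σy)² = 4176 − 3844 = 332
r = -36 / √(972 × 332) = -36 / 568.0704 ≈ -0.063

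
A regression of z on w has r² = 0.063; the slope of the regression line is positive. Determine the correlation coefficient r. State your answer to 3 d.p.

0.251

|r| = √0.063 = 0.251
The association is positive, so r = 0.251.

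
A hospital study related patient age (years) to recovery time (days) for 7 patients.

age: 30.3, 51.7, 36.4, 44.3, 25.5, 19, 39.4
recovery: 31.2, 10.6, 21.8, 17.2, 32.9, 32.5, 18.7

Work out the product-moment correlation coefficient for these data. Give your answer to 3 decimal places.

n = 7, Σx = 246.6, Σy = 164.9, Σx² = 9442.04, Σy² = 4345.23, Σxy = 5242.09
nΣxy − ΣxΣy = 36694.63 − 40664.34 = -3969.71
nΣx² − (Σx)² = 66094.28 − 60811.56 = 5282.72; nΣy² − (Σy)² = 30416.61 − 27192.01 = 3224.6
r = -3969.71 / √(5282.72 × 3224.6) = -3969.71 / 4127.3065 ≈ -0.962

-0.962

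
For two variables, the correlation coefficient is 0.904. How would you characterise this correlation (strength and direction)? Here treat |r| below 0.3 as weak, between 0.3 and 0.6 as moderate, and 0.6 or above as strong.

r = 0.904 > 0 so the relationship is positive.
|r| = 0.904, which falls in the strong range.

strong positive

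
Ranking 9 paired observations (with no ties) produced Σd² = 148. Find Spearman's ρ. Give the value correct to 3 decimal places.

-0.233

ρ = 1 − 6Σd² / [n(n²−1)] = 1 − 6×148 / (9×80)
  = 1 − 888/720 = 1 − 1.2333 ≈ -0.233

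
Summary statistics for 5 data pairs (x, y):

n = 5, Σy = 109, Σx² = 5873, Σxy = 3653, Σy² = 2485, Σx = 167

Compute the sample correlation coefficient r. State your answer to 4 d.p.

0.0692

r = (nΣxy − ΣxΣy) / √[(nΣx² − (Σx)²)(nΣy² − (Σy)²)]
Numerator: 5×3653 − 167×109 = 62
Denominator: √[(29365 − 27889)(12425 − 11881)] = √[1476 × 544] = 896.0714
r = 62 / 896.0714 ≈ 0.0692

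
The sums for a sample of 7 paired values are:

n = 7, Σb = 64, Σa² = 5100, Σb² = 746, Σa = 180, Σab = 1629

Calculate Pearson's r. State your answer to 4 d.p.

r = (nΣab − ΣaΣb) / √[(nΣa² − (Σa)²)(nΣb² − (Σb)²)]
Numerator: 7×1629 − 180×64 = -117
Denominator: √[(35700 − 32400)(5222 − 4096)] = √[3300 × 1126] = 1927.6410
r = -117 / 1927.6410 ≈ -0.0607

-0.0607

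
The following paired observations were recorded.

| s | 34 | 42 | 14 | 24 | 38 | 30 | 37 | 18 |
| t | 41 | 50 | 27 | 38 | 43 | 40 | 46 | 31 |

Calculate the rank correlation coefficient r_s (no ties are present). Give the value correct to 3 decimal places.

0.976

Rank s: 5, 8, 1, 3, 7, 4, 6, 2
Rank t: 5, 8, 1, 3, 6, 4, 7, 2
d = rank(s) − rank(t): 0, 0, 0, 0, 1, 0, -1, 0; Σd² = 2
ρ = 1 − 6Σd² / [n(n²−1)] = 1 − 6×2 / (8×63) = 1 − 12/504 ≈ 0.976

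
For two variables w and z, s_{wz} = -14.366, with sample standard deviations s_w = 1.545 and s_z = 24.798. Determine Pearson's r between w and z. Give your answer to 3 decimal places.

-0.375

r = Cov(w,z) / (s_w · s_z) = -14.366 / (1.545 × 24.798)
  = -14.366 / 38.3129 ≈ -0.375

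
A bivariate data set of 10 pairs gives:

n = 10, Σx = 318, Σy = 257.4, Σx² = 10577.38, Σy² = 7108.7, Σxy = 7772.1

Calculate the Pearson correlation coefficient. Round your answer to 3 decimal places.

-0.872

r = (nΣxy − ΣxΣy) / √[(nΣx² − (Σx)²)(nΣy² − (Σy)²)]
Numerator: 10×7772.1 − 318×257.4 = -4132.2
Denominator: √[(105773.8 − 101124)(71087 − 66254.76)] = √[4649.8 × 4832.24] = 4740.1424
r = -4132.2 / 4740.1424 ≈ -0.872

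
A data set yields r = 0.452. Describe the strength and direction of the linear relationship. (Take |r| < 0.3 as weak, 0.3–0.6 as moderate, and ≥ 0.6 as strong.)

r = 0.452 > 0 so the relationship is positive.
|r| = 0.452, which falls in the moderate range.

moderate positive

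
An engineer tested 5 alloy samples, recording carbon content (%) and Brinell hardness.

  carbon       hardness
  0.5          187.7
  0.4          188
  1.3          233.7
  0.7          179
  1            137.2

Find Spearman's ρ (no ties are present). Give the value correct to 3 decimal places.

Rank carbon: 2, 1, 5, 3, 4
Rank hardness: 3, 4, 5, 2, 1
d = rank(carbon) − rank(hardness): -1, -3, 0, 1, 3; Σd² = 20
ρ = 1 − 6Σd² / [n(n²−1)] = 1 − 6×20 / (5×24) = 1 − 120/120 ≈ 0.000

0.000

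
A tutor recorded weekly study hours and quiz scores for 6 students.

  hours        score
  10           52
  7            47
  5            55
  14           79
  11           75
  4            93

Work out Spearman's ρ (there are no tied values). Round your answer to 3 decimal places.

-0.029

Rank hours: 4, 3, 2, 6, 5, 1
Rank score: 2, 1, 3, 5, 4, 6
d = rank(hours) − rank(score): 2, 2, -1, 1, 1, -5; Σd² = 36
ρ = 1 − 6Σd² / [n(n²−1)] = 1 − 6×36 / (6×35) = 1 − 216/210 ≈ -0.029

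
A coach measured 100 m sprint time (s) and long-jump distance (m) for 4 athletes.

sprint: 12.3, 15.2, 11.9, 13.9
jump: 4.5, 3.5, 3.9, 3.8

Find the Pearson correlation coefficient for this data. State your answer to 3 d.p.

n = 4, Σx = 53.3, Σy = 15.7, Σx² = 717.15, Σy² = 62.15, Σxy = 207.78
nΣxy − ΣxΣy = 831.12 − 836.81 = -5.69
nΣx² − (Σx)² = 2868.6 − 2840.89 = 27.71; nΣy² − (Σy)² = 248.6 − 246.49 = 2.11
r = -5.69 / √(27.71 × 2.11) = -5.69 / 7.6464 ≈ -0.744

-0.744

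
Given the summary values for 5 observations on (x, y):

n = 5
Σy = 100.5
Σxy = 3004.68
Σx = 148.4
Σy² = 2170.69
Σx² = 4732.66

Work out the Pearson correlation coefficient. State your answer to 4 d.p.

0.0982

r = (nΣxy − ΣxΣy) / √[(nΣx² − (Σx)²)(nΣy² − (Σy)²)]
Numerator: 5×3004.68 − 148.4×100.5 = 109.2
Denominator: √[(23663.3 − 22022.56)(10853.45 − 10100.25)] = √[1640.74 × 753.2] = 1111.6678
r = 109.2 / 1111.6678 ≈ 0.0982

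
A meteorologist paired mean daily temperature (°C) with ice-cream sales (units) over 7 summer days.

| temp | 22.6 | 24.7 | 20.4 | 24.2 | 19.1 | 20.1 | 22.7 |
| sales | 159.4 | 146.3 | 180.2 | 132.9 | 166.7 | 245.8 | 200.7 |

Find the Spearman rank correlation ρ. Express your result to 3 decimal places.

Rank temp: 4, 7, 3, 6, 1, 2, 5
Rank sales: 3, 2, 5, 1, 4, 7, 6
d = rank(temp) − rank(sales): 1, 5, -2, 5, -3, -5, -1; Σd² = 90
ρ = 1 − 6Σd² / [n(n²−1)] = 1 − 6×90 / (7×48) = 1 − 540/336 ≈ -0.607

-0.607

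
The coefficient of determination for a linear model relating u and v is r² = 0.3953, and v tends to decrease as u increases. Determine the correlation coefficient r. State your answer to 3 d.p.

-0.629

|r| = √0.3953 = 0.629
The association is negative, so r = −0.629.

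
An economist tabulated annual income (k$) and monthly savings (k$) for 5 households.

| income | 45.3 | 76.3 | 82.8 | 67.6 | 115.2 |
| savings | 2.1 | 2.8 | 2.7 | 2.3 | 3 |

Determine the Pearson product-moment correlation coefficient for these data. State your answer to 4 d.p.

0.9148

n = 5, Σx = 387.2, Σy = 12.9, Σx² = 32570.42, Σy² = 33.83, Σxy = 1033.41
nΣxy − ΣxΣy = 5167.05 − 4994.88 = 172.17
nΣx² − (Σx)² = 162852.1 − 149923.84 = 12928.26; nΣy² − (Σy)² = 169.15 − 166.41 = 2.74
r = 172.17 / √(12928.26 × 2.74) = 172.17 / 188.2111 ≈ 0.9148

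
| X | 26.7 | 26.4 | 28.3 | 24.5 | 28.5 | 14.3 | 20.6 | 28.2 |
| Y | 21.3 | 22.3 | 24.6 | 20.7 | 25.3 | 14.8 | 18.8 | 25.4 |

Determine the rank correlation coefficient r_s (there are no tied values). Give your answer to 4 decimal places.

0.9048

Rank X: 5, 4, 7, 3, 8, 1, 2, 6
Rank Y: 4, 5, 6, 3, 7, 1, 2, 8
d = rank(X) − rank(Y): 1, -1, 1, 0, 1, 0, 0, -2; Σd² = 8
ρ = 1 − 6Σd² / [n(n²−1)] = 1 − 6×8 / (8×63) = 1 − 48/504 ≈ 0.9048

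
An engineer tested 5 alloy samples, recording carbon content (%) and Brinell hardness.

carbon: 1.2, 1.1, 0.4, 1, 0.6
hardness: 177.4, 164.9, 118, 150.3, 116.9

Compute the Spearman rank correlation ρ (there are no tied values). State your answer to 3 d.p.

0.900

Rank carbon: 5, 4, 1, 3, 2
Rank hardness: 5, 4, 2, 3, 1
d = rank(carbon) − rank(hardness): 0, 0, -1, 0, 1; Σd² = 2
ρ = 1 − 6Σd² / [n(n²−1)] = 1 − 6×2 / (5×24) = 1 − 12/120 ≈ 0.900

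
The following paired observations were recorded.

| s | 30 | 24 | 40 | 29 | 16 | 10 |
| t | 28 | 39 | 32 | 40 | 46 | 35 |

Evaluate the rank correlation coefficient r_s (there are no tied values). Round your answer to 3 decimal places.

Rank s: 5, 3, 6, 4, 2, 1
Rank t: 1, 4, 2, 5, 6, 3
d = rank(s) − rank(t): 4, -1, 4, -1, -4, -2; Σd² = 54
ρ = 1 − 6Σd² / [n(n²−1)] = 1 − 6×54 / (6×35) = 1 − 324/210 ≈ -0.543

-0.543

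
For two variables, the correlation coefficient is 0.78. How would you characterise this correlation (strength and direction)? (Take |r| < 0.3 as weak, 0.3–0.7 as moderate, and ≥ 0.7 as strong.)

strong positive

r = 0.78 > 0 so the relationship is positive.
|r| = 0.78, which falls in the strong range.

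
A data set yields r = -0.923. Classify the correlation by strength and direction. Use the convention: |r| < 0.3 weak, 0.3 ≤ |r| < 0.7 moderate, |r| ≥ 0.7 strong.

strong negative

r = -0.923 < 0 so the relationship is negative.
|r| = 0.923, which falls in the strong range.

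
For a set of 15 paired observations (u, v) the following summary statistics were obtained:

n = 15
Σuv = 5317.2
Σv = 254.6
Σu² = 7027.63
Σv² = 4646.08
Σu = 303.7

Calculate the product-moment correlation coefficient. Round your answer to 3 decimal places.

r = (nΣuv − ΣuΣv) / √[(nΣu² − (Σu)²)(nΣv² − (Σv)²)]
Numerator: 15×5317.2 − 303.7×254.6 = 2435.98
Denominator: √[(105414.45 − 92233.69)(69691.2 − 64821.16)] = √[13180.76 × 4870.04] = 8011.9179
r = 2435.98 / 8011.9179 ≈ 0.304

0.304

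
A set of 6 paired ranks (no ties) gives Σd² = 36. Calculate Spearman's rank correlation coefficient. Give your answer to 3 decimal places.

ρ = 1 − 6Σd² / [n(n²−1)] = 1 − 6×36 / (6×35)
  = 1 − 216/210 = 1 − 1.0286 ≈ -0.029

-0.029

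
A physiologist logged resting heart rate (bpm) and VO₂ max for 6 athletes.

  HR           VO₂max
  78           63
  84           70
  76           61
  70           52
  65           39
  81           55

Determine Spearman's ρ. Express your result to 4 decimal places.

Rank HR: 4, 6, 3, 2, 1, 5
Rank VO₂max: 5, 6, 4, 2, 1, 3
d = rank(HR) − rank(VO₂max): -1, 0, -1, 0, 0, 2; Σd² = 6
ρ = 1 − 6Σd² / [n(n²−1)] = 1 − 6×6 / (6×35) = 1 − 36/210 ≈ 0.8286

0.8286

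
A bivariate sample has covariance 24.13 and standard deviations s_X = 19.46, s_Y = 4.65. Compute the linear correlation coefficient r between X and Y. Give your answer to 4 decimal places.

0.2667

r = Cov(X,Y) / (s_X · s_Y) = 24.13 / (19.46 × 4.65)
  = 24.13 / 90.4890 ≈ 0.2667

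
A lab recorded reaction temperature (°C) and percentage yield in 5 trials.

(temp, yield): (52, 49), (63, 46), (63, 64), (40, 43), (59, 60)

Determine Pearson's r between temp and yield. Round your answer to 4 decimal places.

0.6296

n = 5, Σx = 277, Σy = 262, Σx² = 15723, Σy² = 14062, Σxy = 14738
nΣxy − ΣxΣy = 73690 − 72574 = 1116
nΣx² − (Σx)² = 78615 − 76729 = 1886; nΣy² − (Σy)² = 70310 − 68644 = 1666
r = 1116 / √(1886 × 1666) = 1116 / 1772.5902 ≈ 0.6296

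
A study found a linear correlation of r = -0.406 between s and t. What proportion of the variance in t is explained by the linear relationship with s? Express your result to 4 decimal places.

0.1648

r² = (-0.406)² = 0.1648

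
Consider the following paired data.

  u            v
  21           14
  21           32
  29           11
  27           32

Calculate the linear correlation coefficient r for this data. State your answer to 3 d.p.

n = 4, Σu = 98, Σv = 89, Σu² = 2452, Σv² = 2365, Σuv = 2149
nΣuv − ΣuΣv = 8596 − 8722 = -126
nΣu² − (Σu)² = 9808 − 9604 = 204; nΣv² − (Σv)² = 9460 − 7921 = 1539
r = -126 / √(204 × 1539) = -126 / 560.3178 ≈ -0.225

-0.225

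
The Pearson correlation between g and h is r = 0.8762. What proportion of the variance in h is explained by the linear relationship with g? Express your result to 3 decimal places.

r² = (0.8762)² = 0.768

0.768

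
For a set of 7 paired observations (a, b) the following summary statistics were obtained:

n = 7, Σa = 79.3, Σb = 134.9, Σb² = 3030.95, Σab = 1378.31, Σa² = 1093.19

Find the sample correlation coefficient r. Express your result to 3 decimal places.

r = (nΣab − ΣaΣb) / √[(nΣa² − (Σa)²)(nΣb² − (Σb)²)]
Numerator: 7×1378.31 − 79.3×134.9 = -1049.4
Denominator: √[(7652.33 − 6288.49)(21216.65 − 18198.01)] = √[1363.84 × 3018.64] = 2029.0249
r = -1049.4 / 2029.0249 ≈ -0.517

-0.517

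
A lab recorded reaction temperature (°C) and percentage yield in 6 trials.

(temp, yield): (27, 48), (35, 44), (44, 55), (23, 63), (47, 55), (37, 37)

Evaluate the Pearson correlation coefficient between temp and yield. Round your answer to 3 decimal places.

n = 6, Σx = 213, Σy = 302, Σx² = 7997, Σy² = 15628, Σxy = 10659
nΣxy − ΣxΣy = 63954 − 64326 = -372
nΣx² − (Σx)² = 47982 − 45369 = 2613; nΣy² − (Σy)² = 93768 − 91204 = 2564
r = -372 / √(2613 × 2564) = -372 / 2588.3841 ≈ -0.144

-0.144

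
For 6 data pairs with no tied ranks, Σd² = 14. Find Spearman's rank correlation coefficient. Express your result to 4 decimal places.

ρ = 1 − 6Σd² / [n(n²−1)] = 1 − 6×14 / (6×35)
  = 1 − 84/210 = 1 − 0.40000 ≈ 0.6000

0.6000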